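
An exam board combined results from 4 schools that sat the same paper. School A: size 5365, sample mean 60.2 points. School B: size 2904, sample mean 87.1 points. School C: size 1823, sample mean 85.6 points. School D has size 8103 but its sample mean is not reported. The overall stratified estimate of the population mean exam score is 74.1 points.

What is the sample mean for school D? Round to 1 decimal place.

76.1

Σ Nₕx̄ₕ = N·μ, so 8103·x̄_D = 18195·74.1 − (5365·60.2 + 2904·87.1 + 1823·85.6).
= 1348249.5 − 731960.2 = 616289.3.
x̄_D = 616289.3 / 8103 = 76.057... → 76.1.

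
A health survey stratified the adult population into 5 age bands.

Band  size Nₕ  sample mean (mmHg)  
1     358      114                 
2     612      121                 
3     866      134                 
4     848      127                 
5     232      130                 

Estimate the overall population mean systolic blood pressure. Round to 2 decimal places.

126.46

N = 2916; weights Wₕ = Nₕ/N = (0.1228, 0.2099, 0.2970, 0.2908, 0.0796).
x̄_st = Σ Wₕ·x̄ₕ = 0.1228·114 + 0.2099·121 + 0.2970·134 + 0.2908·127 + 0.0796·130 ≈ 126.4623...
→ 126.46.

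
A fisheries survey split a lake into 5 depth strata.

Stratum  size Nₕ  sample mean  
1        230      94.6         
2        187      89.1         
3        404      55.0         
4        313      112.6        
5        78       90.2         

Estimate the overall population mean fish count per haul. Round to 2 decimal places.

x̄_st = (Σ Nₕx̄ₕ) / (Σ Nₕ) = (230·94.6 + 187·89.1 + 404·55.0 + 313·112.6 + 78·90.2) / 1212
= 102919.1 / 1212 = 84.9167... → 84.92.

84.92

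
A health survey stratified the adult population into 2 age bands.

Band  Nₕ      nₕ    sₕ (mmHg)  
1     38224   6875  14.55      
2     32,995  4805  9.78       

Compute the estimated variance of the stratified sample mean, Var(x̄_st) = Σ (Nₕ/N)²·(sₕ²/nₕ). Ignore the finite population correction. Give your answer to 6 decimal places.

0.013143

N = 71219. Term for each stratum: Wₕ²sₕ²/nₕ.
Var(x̄_st) = 0.008870208 + 0.004272567 = 0.013142775 → 0.013143.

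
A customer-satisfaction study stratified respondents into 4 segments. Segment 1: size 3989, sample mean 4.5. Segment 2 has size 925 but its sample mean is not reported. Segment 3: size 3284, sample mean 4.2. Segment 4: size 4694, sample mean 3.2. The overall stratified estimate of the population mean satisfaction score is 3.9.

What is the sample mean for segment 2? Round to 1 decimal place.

N = 3989 + 925 + 3284 + 4694 = 12892.
Overall total = μ·N = 3.9·12892 = 50278.8.
Subtract the known strata: 3989·4.5 + 3284·4.2 + 4694·3.2 = 46764.1.
Remaining total for segment 2: 50278.8 − 46764.1 = 3514.7.
Divide by its size: 3514.7 / 925 = 3.800... → 3.8.

3.8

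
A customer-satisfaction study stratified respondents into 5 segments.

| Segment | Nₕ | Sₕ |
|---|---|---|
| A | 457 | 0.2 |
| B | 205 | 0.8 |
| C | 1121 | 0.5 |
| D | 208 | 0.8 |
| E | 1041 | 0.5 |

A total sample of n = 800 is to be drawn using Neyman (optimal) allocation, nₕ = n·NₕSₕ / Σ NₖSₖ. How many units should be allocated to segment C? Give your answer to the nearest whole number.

A: NₕSₕ = 457·0.2 = 91.4
B: NₕSₕ = 205·0.8 = 164
C: NₕSₕ = 1121·0.5 = 560.5
D: NₕSₕ = 208·0.8 = 166.4
E: NₕSₕ = 1041·0.5 = 520.5
Σ NₕSₕ = 1502.8.
n_C = 800·560.5/1502.8 = 298.376... → 298.

298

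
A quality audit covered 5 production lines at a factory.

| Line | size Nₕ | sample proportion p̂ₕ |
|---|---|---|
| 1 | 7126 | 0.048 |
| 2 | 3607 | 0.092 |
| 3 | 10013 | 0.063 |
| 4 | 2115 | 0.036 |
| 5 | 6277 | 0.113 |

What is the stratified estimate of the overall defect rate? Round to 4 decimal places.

0.0717

Wₕ = Nₕ/N with N = 29138: 0.2446, 0.1238, 0.3436, 0.0726, 0.2154.
p̂_st = 0.2446·0.048 + 0.1238·0.092 + 0.3436·0.063 + 0.0726·0.036 + 0.2154·0.113 ≈ 0.071733... → 0.0717.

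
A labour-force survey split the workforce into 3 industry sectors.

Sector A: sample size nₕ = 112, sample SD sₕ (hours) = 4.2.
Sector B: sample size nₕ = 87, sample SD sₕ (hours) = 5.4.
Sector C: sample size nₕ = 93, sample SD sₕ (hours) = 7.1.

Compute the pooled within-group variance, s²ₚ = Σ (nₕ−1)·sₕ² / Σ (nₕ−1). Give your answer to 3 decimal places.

A: (112−1)·4.2² = 111·17.64 = 1958.04
B: (87−1)·5.4² = 86·29.16 = 2507.76
C: (93−1)·7.1² = 92·50.41 = 4637.72
Numerator = 9103.52; denominator = Σ(nₕ−1) = 289.
s²ₚ = 9103.52/289 = 31.50007... → 31.500.

31.500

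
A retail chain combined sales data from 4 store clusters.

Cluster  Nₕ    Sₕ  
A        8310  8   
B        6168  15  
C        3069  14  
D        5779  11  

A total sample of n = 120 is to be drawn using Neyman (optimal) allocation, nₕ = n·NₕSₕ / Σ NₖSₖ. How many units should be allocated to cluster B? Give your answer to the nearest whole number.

Σ NₕSₕ = 8310·8 + 6168·15 + 3069·14 + 5779·11 = 265535.
Share for B: 92520/265535 = 0.34843.
n_B = 120 × 0.34843 = 41.811... → 42.

42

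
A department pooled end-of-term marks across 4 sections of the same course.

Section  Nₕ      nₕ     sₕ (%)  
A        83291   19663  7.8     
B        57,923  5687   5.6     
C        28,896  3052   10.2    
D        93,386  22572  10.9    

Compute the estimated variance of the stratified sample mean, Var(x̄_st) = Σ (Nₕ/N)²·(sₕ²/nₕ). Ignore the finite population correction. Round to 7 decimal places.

0.0016467

N = 263496; Wₕ = Nₕ/N.
section A: (83291/263496)²·7.8²/19663 = 0.0003091630
section B: (57923/263496)²·5.6²/5687 = 0.0002664691
section C: (28896/263496)²·10.2²/3052 = 0.0004099616
section D: (93386/263496)²·10.9²/22572 = 0.0006611476
Sum = 0.0016467414 → 0.0016467.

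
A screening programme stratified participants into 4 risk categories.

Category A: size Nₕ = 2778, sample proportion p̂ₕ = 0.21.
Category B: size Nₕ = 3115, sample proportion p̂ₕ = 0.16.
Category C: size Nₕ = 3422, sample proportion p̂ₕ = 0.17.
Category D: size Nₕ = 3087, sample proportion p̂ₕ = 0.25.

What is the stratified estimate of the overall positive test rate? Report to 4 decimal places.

Wₕ = Nₕ/N with N = 12402: 0.2240, 0.2512, 0.2759, 0.2489.
p̂_st = 0.2240·0.21 + 0.2512·0.16 + 0.2759·0.17 + 0.2489·0.25 ≈ 0.196361... → 0.1964.

0.1964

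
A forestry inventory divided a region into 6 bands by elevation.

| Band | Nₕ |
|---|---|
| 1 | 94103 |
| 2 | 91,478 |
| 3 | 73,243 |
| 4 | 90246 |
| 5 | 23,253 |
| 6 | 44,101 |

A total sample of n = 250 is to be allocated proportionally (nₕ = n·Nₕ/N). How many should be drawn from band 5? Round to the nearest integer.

14

Share of band 5 = 23253/416424 = 0.05584.
Allocate 250 × 0.05584 = 13.960... → 14.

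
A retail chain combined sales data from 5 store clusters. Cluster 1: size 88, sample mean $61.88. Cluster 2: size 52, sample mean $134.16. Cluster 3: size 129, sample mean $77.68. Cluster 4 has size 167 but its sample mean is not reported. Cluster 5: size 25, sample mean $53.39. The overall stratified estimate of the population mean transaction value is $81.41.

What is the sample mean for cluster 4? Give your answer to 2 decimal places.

N = 88 + 52 + 129 + 167 + 25 = 461.
Overall total = μ·N = 81.41·461 = 37530.01.
Subtract the known strata: 88·61.88 + 52·134.16 + 129·77.68 + 25·53.39 = 23777.23.
Remaining total for cluster 4: 37530.01 − 23777.23 = 13752.78.
Divide by its size: 13752.78 / 167 = 82.3520... → 82.35.

82.35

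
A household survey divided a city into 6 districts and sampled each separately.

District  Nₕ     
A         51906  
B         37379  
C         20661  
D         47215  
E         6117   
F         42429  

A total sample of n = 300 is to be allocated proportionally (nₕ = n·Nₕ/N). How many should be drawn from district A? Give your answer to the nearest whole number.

76

Share of district A = 51906/205707 = 0.25233.
Allocate 300 × 0.25233 = 75.699... → 76.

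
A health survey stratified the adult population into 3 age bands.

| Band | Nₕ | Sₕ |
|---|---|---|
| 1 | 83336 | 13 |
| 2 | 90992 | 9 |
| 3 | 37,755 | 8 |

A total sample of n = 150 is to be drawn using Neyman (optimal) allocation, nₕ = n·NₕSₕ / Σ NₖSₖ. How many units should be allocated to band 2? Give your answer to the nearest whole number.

56

Σ NₕSₕ = 83336·13 + 90992·9 + 37755·8 = 2204336.
Share for 2: 818928/2204336 = 0.37151.
n_2 = 150 × 0.37151 = 55.726... → 56.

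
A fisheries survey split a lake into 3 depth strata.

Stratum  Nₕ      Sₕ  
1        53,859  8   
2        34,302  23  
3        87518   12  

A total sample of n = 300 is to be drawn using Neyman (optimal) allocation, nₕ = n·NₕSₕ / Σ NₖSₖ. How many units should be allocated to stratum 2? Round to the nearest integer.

Σ NₕSₕ = 53859·8 + 34302·23 + 87518·12 = 2270034.
Share for 2: 788946/2270034 = 0.34755.
n_2 = 300 × 0.34755 = 104.264... → 104.

104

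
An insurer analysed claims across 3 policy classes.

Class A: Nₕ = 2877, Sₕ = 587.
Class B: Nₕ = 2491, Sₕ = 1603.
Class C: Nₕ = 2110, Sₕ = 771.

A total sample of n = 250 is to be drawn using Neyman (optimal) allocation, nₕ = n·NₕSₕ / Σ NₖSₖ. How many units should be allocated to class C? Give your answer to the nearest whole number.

A: NₕSₕ = 2877·587 = 1688799
B: NₕSₕ = 2491·1603 = 3993073
C: NₕSₕ = 2110·771 = 1626810
Σ NₕSₕ = 7308682.
n_C = 250·1626810/7308682 = 55.646... → 56.

56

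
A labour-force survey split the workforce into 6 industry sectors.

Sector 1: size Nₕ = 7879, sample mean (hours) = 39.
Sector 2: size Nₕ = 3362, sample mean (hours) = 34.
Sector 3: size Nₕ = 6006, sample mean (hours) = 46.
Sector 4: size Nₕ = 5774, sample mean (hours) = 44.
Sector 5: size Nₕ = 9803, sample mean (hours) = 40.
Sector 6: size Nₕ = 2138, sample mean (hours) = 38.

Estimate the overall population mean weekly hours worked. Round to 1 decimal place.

N = 34962; weights Wₕ = Nₕ/N = (0.2254, 0.0962, 0.1718, 0.1652, 0.2804, 0.0612).
x̄_st = Σ Wₕ·x̄ₕ = 0.2254·39 + 0.0962·34 + 0.1718·46 + 0.1652·44 + 0.2804·40 + 0.0612·38 ≈ 40.767...
→ 40.8.

40.8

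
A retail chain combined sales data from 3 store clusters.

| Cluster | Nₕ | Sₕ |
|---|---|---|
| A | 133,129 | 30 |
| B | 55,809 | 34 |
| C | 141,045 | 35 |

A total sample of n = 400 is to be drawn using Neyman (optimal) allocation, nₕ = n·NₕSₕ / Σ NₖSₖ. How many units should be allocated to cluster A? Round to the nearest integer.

A: NₕSₕ = 133129·30 = 3993870
B: NₕSₕ = 55809·34 = 1897506
C: NₕSₕ = 141045·35 = 4936575
Σ NₕSₕ = 10827951.
n_A = 400·3993870/10827951 = 147.539... → 148.

148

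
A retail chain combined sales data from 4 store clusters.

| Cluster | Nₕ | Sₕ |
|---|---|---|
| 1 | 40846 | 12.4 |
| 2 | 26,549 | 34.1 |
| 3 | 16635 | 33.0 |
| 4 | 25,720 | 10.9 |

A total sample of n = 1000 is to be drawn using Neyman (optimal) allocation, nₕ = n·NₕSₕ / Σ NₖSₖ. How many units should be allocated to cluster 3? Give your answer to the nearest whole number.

Σ NₕSₕ = 40846·12.4 + 26549·34.1 + 16635·33.0 + 25720·10.9 = 2241114.3.
Share for 3: 548955/2241114.3 = 0.24495.
n_3 = 1000 × 0.24495 = 244.947... → 245.

245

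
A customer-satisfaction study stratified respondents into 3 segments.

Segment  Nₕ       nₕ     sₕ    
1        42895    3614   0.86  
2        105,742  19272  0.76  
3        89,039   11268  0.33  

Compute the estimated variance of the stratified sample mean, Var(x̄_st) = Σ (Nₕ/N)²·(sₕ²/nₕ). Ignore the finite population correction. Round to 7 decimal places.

0.0000140

N = 237676; Wₕ = Nₕ/N.
segment 1: (42895/237676)²·0.86²/3614 = 0.0000066658
segment 2: (105742/237676)²·0.76²/19272 = 0.0000059323
segment 3: (89039/237676)²·0.33²/11268 = 0.0000013563
Sum = 0.0000139545 → 0.0000140.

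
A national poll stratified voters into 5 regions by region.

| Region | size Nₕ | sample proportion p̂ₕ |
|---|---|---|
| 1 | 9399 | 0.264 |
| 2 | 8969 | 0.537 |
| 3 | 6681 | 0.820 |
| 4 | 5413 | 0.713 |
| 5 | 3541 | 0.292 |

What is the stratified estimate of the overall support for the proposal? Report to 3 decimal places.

0.520

N = 9399 + 8969 + 6681 + 5413 + 3541 = 34003.
Overall proportion = Σ (Nₕ/N)·p̂ₕ.
Σ Nₕp̂ₕ = 2481.336 + 4816.353 + 5478.42 + 3859.469 + 1033.972 = 17669.55.
17669.55 / 34003 = 0.51965... → 0.520.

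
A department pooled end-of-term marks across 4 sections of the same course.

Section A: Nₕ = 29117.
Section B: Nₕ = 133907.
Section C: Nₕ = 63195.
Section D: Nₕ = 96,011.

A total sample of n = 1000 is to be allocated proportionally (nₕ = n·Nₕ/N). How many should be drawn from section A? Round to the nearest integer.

90

N = 29117 + 133907 + 63195 + 96011 = 322230.
n_A = 1000·29117/322230 = 90.361... → 90.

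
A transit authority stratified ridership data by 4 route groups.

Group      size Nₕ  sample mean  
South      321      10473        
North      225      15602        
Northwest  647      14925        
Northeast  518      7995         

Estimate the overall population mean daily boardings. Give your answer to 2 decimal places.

12080.75

N = 321 + 225 + 647 + 518 = 1711.
Overall mean = Σ (Nₕ/N)·x̄ₕ — weight by population share, not a simple average.
Σ Nₕx̄ₕ = 321·10473 + 225·15602 + 647·14925 + 518·7995 = 3361833 + 3510450 + 9656475 + 4141410 = 20670168.
Divide by N: 20670168 / 1711 = 12080.7528... → 12080.75.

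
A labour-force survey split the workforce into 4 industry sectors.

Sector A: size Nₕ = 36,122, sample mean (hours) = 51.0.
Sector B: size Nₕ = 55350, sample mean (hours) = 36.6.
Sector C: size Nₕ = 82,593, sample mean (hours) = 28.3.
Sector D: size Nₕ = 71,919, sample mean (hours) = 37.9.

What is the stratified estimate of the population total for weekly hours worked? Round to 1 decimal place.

Population total = Σ Nₕ·x̄ₕ (each stratum's size times its mean).
36122·51.0 + 55350·36.6 + 82593·28.3 + 71919·37.9 = 1842222 + 2025810 + 2337381.9 + 2725730.1 = 8931144.0.

8931144.0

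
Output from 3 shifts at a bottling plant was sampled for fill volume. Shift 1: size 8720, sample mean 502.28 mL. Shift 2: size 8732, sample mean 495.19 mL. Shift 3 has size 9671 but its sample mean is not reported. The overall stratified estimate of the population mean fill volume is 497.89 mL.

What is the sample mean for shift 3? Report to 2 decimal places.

496.37

N = 8720 + 8732 + 9671 = 27123.
Overall total = μ·N = 497.89·27123 = 13504270.47.
Subtract the known strata: 8720·502.28 + 8732·495.19 = 8703880.68.
Remaining total for shift 3: 13504270.47 − 8703880.68 = 4800389.79.
Divide by its size: 4800389.79 / 9671 = 496.3695... → 496.37.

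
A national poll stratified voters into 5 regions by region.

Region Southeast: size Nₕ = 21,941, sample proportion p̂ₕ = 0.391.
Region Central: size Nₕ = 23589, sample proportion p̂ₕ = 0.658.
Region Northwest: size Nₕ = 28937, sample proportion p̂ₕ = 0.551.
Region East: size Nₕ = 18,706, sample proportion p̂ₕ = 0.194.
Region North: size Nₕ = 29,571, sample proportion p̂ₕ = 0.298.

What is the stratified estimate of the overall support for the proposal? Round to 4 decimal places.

Wₕ = Nₕ/N with N = 122744: 0.1788, 0.1922, 0.2358, 0.1524, 0.2409.
p̂_st = 0.1788·0.391 + 0.1922·0.658 + 0.2358·0.551 + 0.1524·0.194 + 0.2409·0.298 ≈ 0.427605... → 0.4276.

0.4276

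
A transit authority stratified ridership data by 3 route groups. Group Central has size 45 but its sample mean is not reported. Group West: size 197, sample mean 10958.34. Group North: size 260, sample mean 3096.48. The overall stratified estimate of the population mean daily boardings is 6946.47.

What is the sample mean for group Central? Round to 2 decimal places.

11627.78

N = 45 + 197 + 260 = 502.
Overall total = μ·N = 6946.47·502 = 3487127.94.
Subtract the known strata: 197·10958.34 + 260·3096.48 = 2963877.78.
Remaining total for group Central: 3487127.94 − 2963877.78 = 523250.16.
Divide by its size: 523250.16 / 45 = 11627.7813... → 11627.78.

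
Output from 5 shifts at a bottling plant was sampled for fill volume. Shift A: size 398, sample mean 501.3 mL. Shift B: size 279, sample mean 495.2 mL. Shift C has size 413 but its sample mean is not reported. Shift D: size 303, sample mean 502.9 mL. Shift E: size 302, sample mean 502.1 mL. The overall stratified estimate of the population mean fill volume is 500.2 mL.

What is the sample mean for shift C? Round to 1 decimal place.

499.1

N = 398 + 279 + 413 + 303 + 302 = 1695.
Overall total = μ·N = 500.2·1695 = 847839.
Subtract the known strata: 398·501.3 + 279·495.2 + 303·502.9 + 302·502.1 = 641691.1.
Remaining total for shift C: 847839 − 641691.1 = 206147.9.
Divide by its size: 206147.9 / 413 = 499.147... → 499.1.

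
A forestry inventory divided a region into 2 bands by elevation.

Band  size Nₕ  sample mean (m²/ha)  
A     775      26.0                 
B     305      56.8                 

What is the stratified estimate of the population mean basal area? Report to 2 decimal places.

34.70

N = 775 + 305 = 1080.
Overall mean = Σ (Nₕ/N)·x̄ₕ — weight by population share, not a simple average.
Σ Nₕx̄ₕ = 775·26.0 + 305·56.8 = 20150 + 17324 = 37474.
Divide by N: 37474 / 1080 = 34.6981... → 34.70.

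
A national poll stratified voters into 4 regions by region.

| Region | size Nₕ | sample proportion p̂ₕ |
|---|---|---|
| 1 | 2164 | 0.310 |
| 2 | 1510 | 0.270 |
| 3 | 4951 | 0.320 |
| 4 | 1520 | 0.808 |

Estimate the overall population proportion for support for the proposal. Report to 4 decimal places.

N = 2164 + 1510 + 4951 + 1520 = 10145.
Overall proportion = Σ (Nₕ/N)·p̂ₕ.
Σ Nₕp̂ₕ = 670.84 + 407.7 + 1584.32 + 1228.16 = 3891.02.
3891.02 / 10145 = 0.383541... → 0.3835.

0.3835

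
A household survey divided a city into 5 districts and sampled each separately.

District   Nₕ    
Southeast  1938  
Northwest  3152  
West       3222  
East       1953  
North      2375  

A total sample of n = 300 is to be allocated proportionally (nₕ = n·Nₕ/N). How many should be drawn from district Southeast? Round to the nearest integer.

46

Share of district Southeast = 1938/12640 = 0.15332.
Allocate 300 × 0.15332 = 45.997... → 46.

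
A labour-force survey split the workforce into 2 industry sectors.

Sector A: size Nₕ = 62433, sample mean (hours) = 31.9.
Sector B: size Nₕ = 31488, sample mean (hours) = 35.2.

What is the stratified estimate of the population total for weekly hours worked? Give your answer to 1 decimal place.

3099990.3

Population total = Σ Nₕ·x̄ₕ (each stratum's size times its mean).
62433·31.9 + 31488·35.2 = 1991612.7 + 1108377.6 = 3099990.3.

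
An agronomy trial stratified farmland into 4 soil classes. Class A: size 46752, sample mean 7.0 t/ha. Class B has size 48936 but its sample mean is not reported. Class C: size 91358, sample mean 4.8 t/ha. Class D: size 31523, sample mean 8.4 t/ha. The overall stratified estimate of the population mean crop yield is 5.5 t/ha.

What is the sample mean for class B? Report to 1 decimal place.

3.5

Σ Nₕx̄ₕ = N·μ, so 48936·x̄_B = 218569·5.5 − (46752·7.0 + 91358·4.8 + 31523·8.4).
= 1202129.5 − 1030575.6 = 171553.9.
x̄_B = 171553.9 / 48936 = 3.506... → 3.5.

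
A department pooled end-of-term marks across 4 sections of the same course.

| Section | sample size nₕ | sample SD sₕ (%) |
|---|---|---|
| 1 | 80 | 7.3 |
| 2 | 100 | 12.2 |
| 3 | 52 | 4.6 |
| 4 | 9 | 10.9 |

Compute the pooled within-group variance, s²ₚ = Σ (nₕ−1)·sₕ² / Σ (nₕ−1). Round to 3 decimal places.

1: (80−1)·7.3² = 79·53.29 = 4209.91
2: (100−1)·12.2² = 99·148.84 = 14735.16
3: (52−1)·4.6² = 51·21.16 = 1079.16
4: (9−1)·10.9² = 8·118.81 = 950.48
Numerator = 20974.71; denominator = Σ(nₕ−1) = 237.
s²ₚ = 20974.71/237 = 88.50089... → 88.501.

88.501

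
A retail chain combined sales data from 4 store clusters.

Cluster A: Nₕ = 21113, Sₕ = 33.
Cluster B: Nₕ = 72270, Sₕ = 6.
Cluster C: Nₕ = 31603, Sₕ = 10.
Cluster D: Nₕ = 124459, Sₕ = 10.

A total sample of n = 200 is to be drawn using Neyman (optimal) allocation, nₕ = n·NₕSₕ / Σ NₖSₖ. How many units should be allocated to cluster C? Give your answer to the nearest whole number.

Σ NₕSₕ = 21113·33 + 72270·6 + 31603·10 + 124459·10 = 2690969.
Share for C: 316030/2690969 = 0.11744.
n_C = 200 × 0.11744 = 23.488... → 23.

23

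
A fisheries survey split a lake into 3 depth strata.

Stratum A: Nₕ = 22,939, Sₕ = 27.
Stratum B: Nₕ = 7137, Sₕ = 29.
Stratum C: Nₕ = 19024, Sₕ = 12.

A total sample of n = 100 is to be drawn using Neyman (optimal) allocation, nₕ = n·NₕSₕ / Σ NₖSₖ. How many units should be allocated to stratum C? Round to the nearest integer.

Σ NₕSₕ = 22939·27 + 7137·29 + 19024·12 = 1054614.
Share for C: 228288/1054614 = 0.21647.
n_C = 100 × 0.21647 = 21.647... → 22.

22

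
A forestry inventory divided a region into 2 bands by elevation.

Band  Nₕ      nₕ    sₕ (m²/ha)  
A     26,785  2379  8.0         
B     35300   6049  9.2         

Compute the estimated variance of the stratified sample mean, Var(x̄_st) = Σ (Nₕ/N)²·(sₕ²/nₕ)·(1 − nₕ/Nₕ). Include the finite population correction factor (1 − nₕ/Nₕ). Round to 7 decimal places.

0.0083108

N = 62085. Term for each stratum: Wₕ²sₕ²/nₕ·(1−nₕ/Nₕ).
Var(x̄_st) = 0.0045624742 + 0.0037482981 = 0.0083107723 → 0.0083108.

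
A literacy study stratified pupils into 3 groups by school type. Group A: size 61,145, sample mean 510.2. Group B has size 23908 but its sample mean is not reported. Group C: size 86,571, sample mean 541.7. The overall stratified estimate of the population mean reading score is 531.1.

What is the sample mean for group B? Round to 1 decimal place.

N = 61145 + 23908 + 86571 = 171624.
Overall total = μ·N = 531.1·171624 = 91149506.4.
Subtract the known strata: 61145·510.2 + 86571·541.7 = 78091689.7.
Remaining total for group B: 91149506.4 − 78091689.7 = 13057816.7.
Divide by its size: 13057816.7 / 23908 = 546.169... → 546.2.

546.2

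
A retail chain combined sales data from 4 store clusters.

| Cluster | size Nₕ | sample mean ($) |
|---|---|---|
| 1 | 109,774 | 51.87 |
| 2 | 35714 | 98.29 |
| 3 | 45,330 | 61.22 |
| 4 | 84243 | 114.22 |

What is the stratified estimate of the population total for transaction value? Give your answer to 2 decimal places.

1: 109774·51.87 = 5693977.38
2: 35714·98.29 = 3510329.06
3: 45330·61.22 = 2775102.6
4: 84243·114.22 = 9622235.46
τ̂ = Σ Nₕx̄ₕ = 21601644.50.

21601644.50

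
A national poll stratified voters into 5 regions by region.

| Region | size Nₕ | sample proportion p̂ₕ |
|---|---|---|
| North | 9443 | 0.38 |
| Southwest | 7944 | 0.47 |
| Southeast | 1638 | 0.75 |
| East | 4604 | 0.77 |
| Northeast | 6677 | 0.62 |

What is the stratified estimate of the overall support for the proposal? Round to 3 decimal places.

0.536

Wₕ = Nₕ/N with N = 30306: 0.3116, 0.2621, 0.0540, 0.1519, 0.2203.
p̂_st = 0.3116·0.38 + 0.2621·0.47 + 0.0540·0.75 + 0.1519·0.77 + 0.2203·0.62 ≈ 0.53571... → 0.536.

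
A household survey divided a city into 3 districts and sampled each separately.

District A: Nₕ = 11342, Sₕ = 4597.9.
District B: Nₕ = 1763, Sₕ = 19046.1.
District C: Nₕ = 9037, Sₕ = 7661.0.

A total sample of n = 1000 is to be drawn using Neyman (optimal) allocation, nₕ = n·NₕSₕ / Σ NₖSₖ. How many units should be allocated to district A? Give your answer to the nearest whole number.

337

Σ NₕSₕ = 11342·4597.9 + 1763·19046.1 + 9037·7661.0 = 154960113.1.
Share for A: 52149381.8/154960113.1 = 0.33653.
n_A = 1000 × 0.33653 = 336.534... → 337.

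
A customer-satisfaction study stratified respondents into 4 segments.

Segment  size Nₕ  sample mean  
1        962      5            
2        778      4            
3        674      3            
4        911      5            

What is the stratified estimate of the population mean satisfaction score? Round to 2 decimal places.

4.36

N = 3325; weights Wₕ = Nₕ/N = (0.2893, 0.2340, 0.2027, 0.2740).
x̄_st = Σ Wₕ·x̄ₕ = 0.2893·5 + 0.2340·4 + 0.2027·3 + 0.2740·5 ≈ 4.3606...
→ 4.36.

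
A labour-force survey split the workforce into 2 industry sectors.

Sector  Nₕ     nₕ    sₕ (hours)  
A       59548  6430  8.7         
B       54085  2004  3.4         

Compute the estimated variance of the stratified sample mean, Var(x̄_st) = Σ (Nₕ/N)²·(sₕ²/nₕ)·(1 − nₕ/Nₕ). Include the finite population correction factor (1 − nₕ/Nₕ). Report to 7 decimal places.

0.0041419

N = 113633. Term for each stratum: Wₕ²sₕ²/nₕ·(1−nₕ/Nₕ).
Var(x̄_st) = 0.0028835500 + 0.0012583670 = 0.0041419170 → 0.0041419.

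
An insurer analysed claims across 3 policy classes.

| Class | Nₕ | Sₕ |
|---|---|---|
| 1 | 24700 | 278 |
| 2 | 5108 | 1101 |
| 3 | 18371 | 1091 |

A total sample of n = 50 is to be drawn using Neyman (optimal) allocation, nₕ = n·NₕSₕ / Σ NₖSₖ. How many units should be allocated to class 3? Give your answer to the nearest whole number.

31

1: NₕSₕ = 24700·278 = 6866600
2: NₕSₕ = 5108·1101 = 5623908
3: NₕSₕ = 18371·1091 = 20042761
Σ NₕSₕ = 32533269.
n_3 = 50·20042761/32533269 = 30.803... → 31.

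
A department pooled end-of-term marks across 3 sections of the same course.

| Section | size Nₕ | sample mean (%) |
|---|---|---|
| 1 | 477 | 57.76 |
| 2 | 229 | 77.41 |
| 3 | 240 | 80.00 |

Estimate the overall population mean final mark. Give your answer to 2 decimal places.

68.16

N = 946; weights Wₕ = Nₕ/N = (0.5042, 0.2421, 0.2537).
x̄_st = Σ Wₕ·x̄ₕ = 0.5042·57.76 + 0.2421·77.41 + 0.2537·80.00 ≈ 68.1590...
→ 68.16.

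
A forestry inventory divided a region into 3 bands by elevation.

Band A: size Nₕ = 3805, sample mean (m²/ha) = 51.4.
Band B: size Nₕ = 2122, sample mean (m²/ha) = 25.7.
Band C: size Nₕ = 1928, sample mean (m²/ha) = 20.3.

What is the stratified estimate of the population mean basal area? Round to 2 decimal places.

N = 7855; weights Wₕ = Nₕ/N = (0.4844, 0.2701, 0.2454).
x̄_st = Σ Wₕ·x̄ₕ = 0.4844·51.4 + 0.2701·25.7 + 0.2454·20.3 ≈ 36.8238...
→ 36.82.

36.82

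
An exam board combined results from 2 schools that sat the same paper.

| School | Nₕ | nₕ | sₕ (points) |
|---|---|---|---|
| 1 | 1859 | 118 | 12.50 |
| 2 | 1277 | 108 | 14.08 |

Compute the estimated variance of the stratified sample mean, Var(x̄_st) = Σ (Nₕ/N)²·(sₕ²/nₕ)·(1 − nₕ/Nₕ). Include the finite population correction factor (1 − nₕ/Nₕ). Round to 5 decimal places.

0.71441

N = 3136. Term for each stratum: Wₕ²sₕ²/nₕ·(1−nₕ/Nₕ).
Var(x̄_st) = 0.43577677 + 0.27863448 = 0.71441124 → 0.71441.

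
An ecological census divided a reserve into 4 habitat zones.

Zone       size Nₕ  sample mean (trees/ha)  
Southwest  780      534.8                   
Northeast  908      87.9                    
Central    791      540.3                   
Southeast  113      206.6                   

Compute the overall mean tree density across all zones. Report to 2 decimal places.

x̄_st = (Σ Nₕx̄ₕ) / (Σ Nₕ) = (780·534.8 + 908·87.9 + 791·540.3 + 113·206.6) / 2592
= 947680.3 / 2592 = 365.6174... → 365.62.

365.62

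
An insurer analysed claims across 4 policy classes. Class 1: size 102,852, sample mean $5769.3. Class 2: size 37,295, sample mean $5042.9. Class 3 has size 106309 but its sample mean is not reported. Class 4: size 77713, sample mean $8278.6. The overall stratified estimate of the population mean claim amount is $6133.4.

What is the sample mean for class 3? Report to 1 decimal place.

N = 102852 + 37295 + 106309 + 77713 = 324169.
Overall total = μ·N = 6133.4·324169 = 1988258144.6.
Subtract the known strata: 102852·5769.3 + 37295·5042.9 + 77713·8278.6 = 1424813840.9.
Remaining total for class 3: 1988258144.6 − 1424813840.9 = 563444303.7.
Divide by its size: 563444303.7 / 106309 = 5300.062... → 5300.1.

5300.1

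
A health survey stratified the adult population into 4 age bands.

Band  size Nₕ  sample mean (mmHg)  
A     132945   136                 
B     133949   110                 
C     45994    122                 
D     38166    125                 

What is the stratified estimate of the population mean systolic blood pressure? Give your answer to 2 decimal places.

123.05

x̄_st = (Σ Nₕx̄ₕ) / (Σ Nₕ) = (132945·136 + 133949·110 + 45994·122 + 38166·125) / 351054
= 43196928 / 351054 = 123.0492... → 123.05.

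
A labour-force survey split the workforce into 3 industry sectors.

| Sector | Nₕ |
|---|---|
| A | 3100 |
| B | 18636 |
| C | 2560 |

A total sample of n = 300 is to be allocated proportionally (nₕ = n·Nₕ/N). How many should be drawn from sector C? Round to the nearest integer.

N = 3100 + 18636 + 2560 = 24296.
n_C = 300·2560/24296 = 31.610... → 32.

32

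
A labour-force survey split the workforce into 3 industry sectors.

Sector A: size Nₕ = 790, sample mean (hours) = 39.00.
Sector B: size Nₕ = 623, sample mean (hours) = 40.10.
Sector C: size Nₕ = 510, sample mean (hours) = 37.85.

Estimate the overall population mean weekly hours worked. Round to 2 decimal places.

N = 1923; weights Wₕ = Nₕ/N = (0.4108, 0.3240, 0.2652).
x̄_st = Σ Wₕ·x̄ₕ = 0.4108·39.00 + 0.3240·40.10 + 0.2652·37.85 ≈ 39.0514...
→ 39.05.

39.05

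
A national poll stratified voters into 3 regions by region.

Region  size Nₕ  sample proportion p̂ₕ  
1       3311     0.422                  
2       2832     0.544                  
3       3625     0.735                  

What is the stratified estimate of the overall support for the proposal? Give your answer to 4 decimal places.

N = 3311 + 2832 + 3625 = 9768.
Overall proportion = Σ (Nₕ/N)·p̂ₕ.
Σ Nₕp̂ₕ = 1397.242 + 1540.608 + 2664.375 = 5602.225.
5602.225 / 9768 = 0.573528... → 0.5735.

0.5735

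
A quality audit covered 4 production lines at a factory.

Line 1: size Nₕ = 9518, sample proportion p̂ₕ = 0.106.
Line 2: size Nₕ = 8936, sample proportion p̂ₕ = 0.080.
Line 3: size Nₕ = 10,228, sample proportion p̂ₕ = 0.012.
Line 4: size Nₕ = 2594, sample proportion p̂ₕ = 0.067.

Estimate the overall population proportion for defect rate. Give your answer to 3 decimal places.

0.065

Wₕ = Nₕ/N with N = 31276: 0.3043, 0.2857, 0.3270, 0.0829.
p̂_st = 0.3043·0.106 + 0.2857·0.080 + 0.3270·0.012 + 0.0829·0.067 ≈ 0.06460... → 0.065.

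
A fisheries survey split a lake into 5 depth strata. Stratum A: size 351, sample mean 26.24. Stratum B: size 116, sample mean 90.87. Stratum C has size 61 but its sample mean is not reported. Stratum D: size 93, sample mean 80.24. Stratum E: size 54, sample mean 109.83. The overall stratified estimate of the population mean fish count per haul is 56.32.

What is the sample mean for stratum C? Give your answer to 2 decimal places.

79.86

N = 351 + 116 + 61 + 93 + 54 = 675.
Overall total = μ·N = 56.32·675 = 38016.
Subtract the known strata: 351·26.24 + 116·90.87 + 93·80.24 + 54·109.83 = 33144.3.
Remaining total for stratum C: 38016 − 33144.3 = 4871.7.
Divide by its size: 4871.7 / 61 = 79.8639... → 79.86.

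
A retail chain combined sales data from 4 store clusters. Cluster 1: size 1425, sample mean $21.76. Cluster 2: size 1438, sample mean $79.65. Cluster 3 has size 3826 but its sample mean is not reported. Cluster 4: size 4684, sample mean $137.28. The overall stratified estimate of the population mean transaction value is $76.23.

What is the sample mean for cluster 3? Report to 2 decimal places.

20.49

Σ Nₕx̄ₕ = N·μ, so 3826·x̄_3 = 11373·76.23 − (1425·21.76 + 1438·79.65 + 4684·137.28).
= 866963.79 − 788564.22 = 78399.57.
x̄_3 = 78399.57 / 3826 = 20.4913... → 20.49.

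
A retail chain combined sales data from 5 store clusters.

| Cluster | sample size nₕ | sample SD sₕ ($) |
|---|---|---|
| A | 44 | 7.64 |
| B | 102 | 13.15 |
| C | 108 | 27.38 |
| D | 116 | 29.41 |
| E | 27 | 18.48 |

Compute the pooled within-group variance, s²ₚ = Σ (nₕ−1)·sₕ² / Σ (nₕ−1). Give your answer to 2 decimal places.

Degrees of freedom: 43 + 101 + 107 + 115 + 26 = 392.
Σ(nₕ−1)sₕ² = 43·58.3696 + 101·172.9225 + 107·749.6644 + 115·864.9481 + 26·341.5104 = 208537.458.
s²ₚ = 208537.458 / 392 = 531.9833... → 531.98.

531.98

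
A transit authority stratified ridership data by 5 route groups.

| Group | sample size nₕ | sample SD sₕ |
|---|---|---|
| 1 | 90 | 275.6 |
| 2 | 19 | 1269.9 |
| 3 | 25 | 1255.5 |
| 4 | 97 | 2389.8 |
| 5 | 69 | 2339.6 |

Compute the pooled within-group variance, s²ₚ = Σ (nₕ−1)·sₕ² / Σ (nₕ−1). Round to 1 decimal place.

1: (90−1)·275.6² = 89·75955.36 = 6760027.04
2: (19−1)·1269.9² = 18·1612646.01 = 29027628.18
3: (25−1)·1255.5² = 24·1576280.25 = 37830726
4: (97−1)·2389.8² = 96·5711144.04 = 548269827.84
5: (69−1)·2339.6² = 68·5473728.16 = 372213514.88
Numerator = 994101723.94; denominator = Σ(nₕ−1) = 295.
s²ₚ = 994101723.94/295 = 3369836.352... → 3369836.4.

3369836.4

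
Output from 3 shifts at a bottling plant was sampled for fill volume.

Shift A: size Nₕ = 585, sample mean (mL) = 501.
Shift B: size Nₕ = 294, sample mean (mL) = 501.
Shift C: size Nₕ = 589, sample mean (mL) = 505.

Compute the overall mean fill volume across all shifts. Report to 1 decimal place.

502.6

N = 585 + 294 + 589 = 1468.
Weight each subgroup mean by Nₕ/N and sum.
Σ Nₕx̄ₕ = 585·501 + 294·501 + 589·505 = 293085 + 147294 + 297445 = 737824.
Divide by N: 737824 / 1468 = 502.605... → 502.6.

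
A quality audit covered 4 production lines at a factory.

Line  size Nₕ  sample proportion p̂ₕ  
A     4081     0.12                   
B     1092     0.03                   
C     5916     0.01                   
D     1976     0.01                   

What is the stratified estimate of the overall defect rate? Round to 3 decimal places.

0.046

N = 4081 + 1092 + 5916 + 1976 = 13065.
Overall proportion = Σ (Nₕ/N)·p̂ₕ.
Σ Nₕp̂ₕ = 489.72 + 32.76 + 59.16 + 19.76 = 601.4.
601.4 / 13065 = 0.04603... → 0.046.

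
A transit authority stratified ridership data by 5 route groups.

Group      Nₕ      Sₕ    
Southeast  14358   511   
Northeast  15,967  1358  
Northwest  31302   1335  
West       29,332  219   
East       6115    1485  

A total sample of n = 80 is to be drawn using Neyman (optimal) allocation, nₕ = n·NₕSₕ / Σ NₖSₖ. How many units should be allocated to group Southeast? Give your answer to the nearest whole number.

7

Σ NₕSₕ = 14358·511 + 15967·1358 + 31302·1335 + 29332·219 + 6115·1485 = 86312777.
Share for Southeast: 7336938/86312777 = 0.08500.
n_Southeast = 80 × 0.08500 = 6.800... → 7.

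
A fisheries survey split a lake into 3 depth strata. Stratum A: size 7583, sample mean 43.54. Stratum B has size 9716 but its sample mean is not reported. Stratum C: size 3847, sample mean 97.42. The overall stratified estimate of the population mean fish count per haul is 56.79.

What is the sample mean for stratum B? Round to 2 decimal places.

51.04

N = 7583 + 9716 + 3847 = 21146.
Overall total = μ·N = 56.79·21146 = 1200881.34.
Subtract the known strata: 7583·43.54 + 3847·97.42 = 704938.56.
Remaining total for stratum B: 1200881.34 − 704938.56 = 495942.78.
Divide by its size: 495942.78 / 9716 = 51.0439... → 51.04.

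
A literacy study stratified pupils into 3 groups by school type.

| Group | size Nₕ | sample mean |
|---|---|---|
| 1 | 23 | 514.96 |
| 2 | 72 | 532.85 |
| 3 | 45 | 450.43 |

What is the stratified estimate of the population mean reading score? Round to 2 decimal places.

N = 23 + 72 + 45 = 140.
The stratified mean weights each stratum mean by its population share Nₕ/N.
Σ Nₕx̄ₕ = 23·514.96 + 72·532.85 + 45·450.43 = 11844.08 + 38365.2 + 20269.35 = 70478.63.
Divide by N: 70478.63 / 140 = 503.4188... → 503.42.

503.42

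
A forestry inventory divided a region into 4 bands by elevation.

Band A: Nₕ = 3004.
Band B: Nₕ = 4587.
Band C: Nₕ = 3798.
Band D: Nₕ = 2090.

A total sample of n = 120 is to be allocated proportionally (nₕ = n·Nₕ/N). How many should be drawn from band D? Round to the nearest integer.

19

N = 3004 + 4587 + 3798 + 2090 = 13479.
n_D = 120·2090/13479 = 18.607... → 19.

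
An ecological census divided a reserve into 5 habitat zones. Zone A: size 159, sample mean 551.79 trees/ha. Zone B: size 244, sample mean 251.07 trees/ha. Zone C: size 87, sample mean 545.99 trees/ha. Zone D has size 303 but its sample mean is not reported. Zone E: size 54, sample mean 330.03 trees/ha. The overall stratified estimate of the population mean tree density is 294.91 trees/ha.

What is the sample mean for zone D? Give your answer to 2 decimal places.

117.06

Σ Nₕx̄ₕ = N·μ, so 303·x̄_D = 847·294.91 − (159·551.79 + 244·251.07 + 87·545.99 + 54·330.03).
= 249788.77 − 214318.44 = 35470.33.
x̄_D = 35470.33 / 303 = 117.0638... → 117.06.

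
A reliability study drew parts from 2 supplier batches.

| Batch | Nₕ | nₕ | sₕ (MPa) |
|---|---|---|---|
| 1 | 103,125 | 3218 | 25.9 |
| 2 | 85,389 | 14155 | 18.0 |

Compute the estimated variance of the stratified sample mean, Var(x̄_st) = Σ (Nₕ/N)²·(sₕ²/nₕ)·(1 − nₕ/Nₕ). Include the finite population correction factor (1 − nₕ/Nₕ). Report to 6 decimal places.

N = 188514. Term for each stratum: Wₕ²sₕ²/nₕ·(1−nₕ/Nₕ).
Var(x̄_st) = 0.060434669 + 0.003917754 = 0.064352424 → 0.064352.

0.064352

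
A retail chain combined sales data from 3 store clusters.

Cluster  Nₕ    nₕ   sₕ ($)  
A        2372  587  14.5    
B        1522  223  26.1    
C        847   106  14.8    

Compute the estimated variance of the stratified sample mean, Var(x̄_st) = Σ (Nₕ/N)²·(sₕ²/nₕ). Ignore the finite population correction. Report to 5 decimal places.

N = 4741. Term for each stratum: Wₕ²sₕ²/nₕ.
Var(x̄_st) = 0.08965765 + 0.31482234 + 0.06595451 = 0.47043450 → 0.47043.

0.47043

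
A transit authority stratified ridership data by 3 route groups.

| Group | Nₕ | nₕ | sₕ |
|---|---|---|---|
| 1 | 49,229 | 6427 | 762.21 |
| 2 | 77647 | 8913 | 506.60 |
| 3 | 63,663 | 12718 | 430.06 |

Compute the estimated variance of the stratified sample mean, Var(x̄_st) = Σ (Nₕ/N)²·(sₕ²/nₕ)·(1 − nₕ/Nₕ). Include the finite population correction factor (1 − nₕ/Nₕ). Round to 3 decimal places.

N = 190539. Term for each stratum: Wₕ²sₕ²/nₕ·(1−nₕ/Nₕ).
Var(x̄_st) = 5.246363 + 4.232871 + 1.299153 = 10.778386 → 10.778.

10.778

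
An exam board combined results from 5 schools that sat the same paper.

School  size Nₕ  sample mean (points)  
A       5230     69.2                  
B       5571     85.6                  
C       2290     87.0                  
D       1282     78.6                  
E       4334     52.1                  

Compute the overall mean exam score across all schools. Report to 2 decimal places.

72.95

x̄_st = (Σ Nₕx̄ₕ) / (Σ Nₕ) = (5230·69.2 + 5571·85.6 + 2290·87.0 + 1282·78.6 + 4334·52.1) / 18707
= 1364590.2 / 18707 = 72.9454... → 72.95.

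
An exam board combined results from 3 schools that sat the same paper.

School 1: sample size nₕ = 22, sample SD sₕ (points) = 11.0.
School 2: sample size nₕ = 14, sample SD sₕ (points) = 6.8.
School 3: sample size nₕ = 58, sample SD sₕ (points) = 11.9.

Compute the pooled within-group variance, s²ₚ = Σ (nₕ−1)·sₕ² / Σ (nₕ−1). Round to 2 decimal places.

1: (22−1)·11.0² = 21·121 = 2541
2: (14−1)·6.8² = 13·46.24 = 601.12
3: (58−1)·11.9² = 57·141.61 = 8071.77
Numerator = 11213.89; denominator = Σ(nₕ−1) = 91.
s²ₚ = 11213.89/91 = 123.2296... → 123.23.

123.23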